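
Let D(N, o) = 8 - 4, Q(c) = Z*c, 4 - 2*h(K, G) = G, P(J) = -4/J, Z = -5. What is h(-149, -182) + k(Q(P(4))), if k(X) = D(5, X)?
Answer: 97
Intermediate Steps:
h(K, G) = 2 - G/2
Q(c) = -5*c
D(N, o) = 4
k(X) = 4
h(-149, -182) + k(Q(P(4))) = (2 - ½*(-182)) + 4 = (2 + 91) + 4 = 93 + 4 = 97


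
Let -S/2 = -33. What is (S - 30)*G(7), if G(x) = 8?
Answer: 288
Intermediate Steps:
S = 66 (S = -2*(-33) = 66)
(S - 30)*G(7) = (66 - 30)*8 = 36*8 = 288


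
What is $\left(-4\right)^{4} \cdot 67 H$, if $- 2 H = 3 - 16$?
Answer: $111488$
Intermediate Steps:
$H = \frac{13}{2}$ ($H = - \frac{3 - 16}{2} = \left(- \frac{1}{2}\right) \left(-13\right) = \frac{13}{2} \approx 6.5$)
$\left(-4\right)^{4} \cdot 67 H = \left(-4\right)^{4} \cdot 67 \cdot \frac{13}{2} = 256 \cdot 67 \cdot \frac{13}{2} = 17152 \cdot \frac{13}{2} = 111488$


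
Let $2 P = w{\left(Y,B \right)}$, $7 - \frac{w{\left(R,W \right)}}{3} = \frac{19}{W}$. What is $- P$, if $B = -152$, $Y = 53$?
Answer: $- \frac{171}{16} \approx -10.688$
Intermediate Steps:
$w{\left(R,W \right)} = 21 - \frac{57}{W}$ ($w{\left(R,W \right)} = 21 - 3 \frac{19}{W} = 21 - \frac{57}{W}$)
$P = \frac{171}{16}$ ($P = \frac{21 - \frac{57}{-152}}{2} = \frac{21 - - \frac{3}{8}}{2} = \frac{21 + \frac{3}{8}}{2} = \frac{1}{2} \cdot \frac{171}{8} = \frac{171}{16} \approx 10.688$)
$- P = \left(-1\right) \frac{171}{16} = - \frac{171}{16}$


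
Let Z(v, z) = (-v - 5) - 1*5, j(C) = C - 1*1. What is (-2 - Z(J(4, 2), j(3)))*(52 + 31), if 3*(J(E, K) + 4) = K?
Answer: 1162/3 ≈ 387.33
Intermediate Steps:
j(C) = -1 + C (j(C) = C - 1 = -1 + C)
J(E, K) = -4 + K/3
Z(v, z) = -10 - v (Z(v, z) = (-5 - v) - 5 = -10 - v)
(-2 - Z(J(4, 2), j(3)))*(52 + 31) = (-2 - (-10 - (-4 + (1/3)*2)))*(52 + 31) = (-2 - (-10 - (-4 + 2/3)))*83 = (-2 - (-10 - 1*(-10/3)))*83 = (-2 - (-10 + 10/3))*83 = (-2 - 1*(-20/3))*83 = (-2 + 20/3)*83 = (14/3)*83 = 1162/3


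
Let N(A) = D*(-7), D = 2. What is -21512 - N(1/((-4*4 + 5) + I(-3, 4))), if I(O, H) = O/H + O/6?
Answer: -21498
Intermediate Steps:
I(O, H) = O/6 + O/H (I(O, H) = O/H + O*(1/6) = O/H + O/6 = O/6 + O/H)
N(A) = -14 (N(A) = 2*(-7) = -14)
-21512 - N(1/((-4*4 + 5) + I(-3, 4))) = -21512 - 1*(-14) = -21512 + 14 = -21498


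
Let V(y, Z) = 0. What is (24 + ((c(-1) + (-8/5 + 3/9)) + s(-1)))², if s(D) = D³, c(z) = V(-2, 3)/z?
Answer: 106276/225 ≈ 472.34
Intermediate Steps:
c(z) = 0 (c(z) = 0/z = 0)
(24 + ((c(-1) + (-8/5 + 3/9)) + s(-1)))² = (24 + ((0 + (-8/5 + 3/9)) + (-1)³))² = (24 + ((0 + (-8*⅕ + 3*(⅑))) - 1))² = (24 + ((0 + (-8/5 + ⅓)) - 1))² = (24 + ((0 - 19/15) - 1))² = (24 + (-19/15 - 1))² = (24 - 34/15)² = (326/15)² = 106276/225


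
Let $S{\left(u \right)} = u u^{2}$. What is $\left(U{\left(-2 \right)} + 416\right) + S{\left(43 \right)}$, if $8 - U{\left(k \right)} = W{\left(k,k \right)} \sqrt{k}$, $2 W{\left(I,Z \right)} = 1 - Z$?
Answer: $79931 - \frac{3 i \sqrt{2}}{2} \approx 79931.0 - 2.1213 i$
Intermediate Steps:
$W{\left(I,Z \right)} = \frac{1}{2} - \frac{Z}{2}$ ($W{\left(I,Z \right)} = \frac{1 - Z}{2} = \frac{1}{2} - \frac{Z}{2}$)
$U{\left(k \right)} = 8 - \sqrt{k} \left(\frac{1}{2} - \frac{k}{2}\right)$ ($U{\left(k \right)} = 8 - \left(\frac{1}{2} - \frac{k}{2}\right) \sqrt{k} = 8 - \sqrt{k} \left(\frac{1}{2} - \frac{k}{2}\right)$)
$S{\left(u \right)} = u^{3}$
$\left(U{\left(-2 \right)} + 416\right) + S{\left(43 \right)} = \left(\left(8 + \frac{\sqrt{-2} \left(-1 - 2\right)}{2}\right) + 416\right) + 43^{3} = \left(\left(8 + \frac{1}{2} i \sqrt{2} \left(-3\right)\right) + 416\right) + 79507 = \left(\left(8 - \frac{3 i \sqrt{2}}{2}\right) + 416\right) + 79507 = \left(424 - \frac{3 i \sqrt{2}}{2}\right) + 79507 = 79931 - \frac{3 i \sqrt{2}}{2}$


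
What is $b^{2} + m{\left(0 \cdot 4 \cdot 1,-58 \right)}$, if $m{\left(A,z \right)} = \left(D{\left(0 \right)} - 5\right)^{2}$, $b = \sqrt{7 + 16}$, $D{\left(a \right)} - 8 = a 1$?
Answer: $32$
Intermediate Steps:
$D{\left(a \right)} = 8 + a$ ($D{\left(a \right)} = 8 + a 1 = 8 + a$)
$b = \sqrt{23} \approx 4.7958$
$m{\left(A,z \right)} = 9$ ($m{\left(A,z \right)} = \left(\left(8 + 0\right) - 5\right)^{2} = \left(8 - 5\right)^{2} = 3^{2} = 9$)
$b^{2} + m{\left(0 \cdot 4 \cdot 1,-58 \right)} = \left(\sqrt{23}\right)^{2} + 9 = 23 + 9 = 32$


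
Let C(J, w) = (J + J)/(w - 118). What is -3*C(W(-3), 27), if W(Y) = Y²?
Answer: 54/91 ≈ 0.59341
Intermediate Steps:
C(J, w) = 2*J/(-118 + w) (C(J, w) = (2*J)/(-118 + w) = 2*J/(-118 + w))
-3*C(W(-3), 27) = -6*(-3)²/(-118 + 27) = -6*9/(-91) = -6*9*(-1)/91 = -3*(-18/91) = 54/91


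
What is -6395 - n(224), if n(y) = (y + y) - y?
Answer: -6619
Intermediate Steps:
n(y) = y (n(y) = 2*y - y = y)
-6395 - n(224) = -6395 - 1*224 = -6395 - 224 = -6619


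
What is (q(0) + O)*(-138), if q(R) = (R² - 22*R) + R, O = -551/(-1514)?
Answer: -38019/757 ≈ -50.223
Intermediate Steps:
O = 551/1514 (O = -551*(-1/1514) = 551/1514 ≈ 0.36394)
q(R) = R² - 21*R
(q(0) + O)*(-138) = (0*(-21 + 0) + 551/1514)*(-138) = (0*(-21) + 551/1514)*(-138) = (0 + 551/1514)*(-138) = (551/1514)*(-138) = -38019/757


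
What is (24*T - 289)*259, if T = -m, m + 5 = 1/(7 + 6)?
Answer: -575239/13 ≈ -44249.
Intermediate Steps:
m = -64/13 (m = -5 + 1/(7 + 6) = -5 + 1/13 = -64/13 ≈ -4.9231)
T = 64/13 (T = -1*(-64/13) = 64/13 ≈ 4.9231)
(24*T - 289)*259 = (24*(64/13) - 289)*259 = (1536/13 - 289)*259 = -2221/13*259 = -575239/13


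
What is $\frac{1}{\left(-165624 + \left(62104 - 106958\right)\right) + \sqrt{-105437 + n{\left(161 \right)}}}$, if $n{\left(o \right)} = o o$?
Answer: $- \frac{105239}{22150534000} - \frac{i \sqrt{19879}}{22150534000} \approx -4.7511 \cdot 10^{-6} - 6.3652 \cdot 10^{-9} i$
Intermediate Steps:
$n{\left(o \right)} = o^{2}$
$\frac{1}{\left(-165624 + \left(62104 - 106958\right)\right) + \sqrt{-105437 + n{\left(161 \right)}}} = \frac{1}{\left(-165624 + \left(62104 - 106958\right)\right) + \sqrt{-105437 + 161^{2}}} = \frac{1}{\left(-165624 + \left(62104 - 106958\right)\right) + \sqrt{-105437 + 25921}} = \frac{1}{\left(-165624 - 44854\right) + \sqrt{-79516}} = \frac{1}{-210478 + 2 i \sqrt{19879}}$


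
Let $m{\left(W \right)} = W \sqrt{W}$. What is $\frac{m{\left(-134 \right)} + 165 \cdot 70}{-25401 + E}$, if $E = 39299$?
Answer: $\frac{5775}{6949} - \frac{67 i \sqrt{134}}{6949} \approx 0.83105 - 0.11161 i$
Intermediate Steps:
$m{\left(W \right)} = W^{\frac{3}{2}}$
$\frac{m{\left(-134 \right)} + 165 \cdot 70}{-25401 + E} = \frac{\left(-134\right)^{\frac{3}{2}} + 165 \cdot 70}{-25401 + 39299} = \frac{- 134 i \sqrt{134} + 11550}{13898} = \left(11550 - 134 i \sqrt{134}\right) \frac{1}{13898} = \frac{5775}{6949} - \frac{67 i \sqrt{134}}{6949}$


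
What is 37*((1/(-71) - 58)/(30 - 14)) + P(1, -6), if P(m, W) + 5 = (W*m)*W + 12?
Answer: -103555/1136 ≈ -91.158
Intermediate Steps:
P(m, W) = 7 + m*W² (P(m, W) = -5 + ((W*m)*W + 12) = -5 + (m*W² + 12) = -5 + (12 + m*W²) = 7 + m*W²)
37*((1/(-71) - 58)/(30 - 14)) + P(1, -6) = 37*((1/(-71) - 58)/(30 - 14)) + (7 + 1*(-6)²) = 37*((-1/71 - 58)/16) + (7 + 1*36) = 37*(-4119/71*1/16) + (7 + 36) = 37*(-4119/1136) + 43 = -152403/1136 + 43 = -103555/1136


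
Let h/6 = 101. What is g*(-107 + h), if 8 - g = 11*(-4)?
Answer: 25948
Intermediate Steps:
h = 606 (h = 6*101 = 606)
g = 52 (g = 8 - 11*(-4) = 8 - 1*(-44) = 8 + 44 = 52)
g*(-107 + h) = 52*(-107 + 606) = 52*499 = 25948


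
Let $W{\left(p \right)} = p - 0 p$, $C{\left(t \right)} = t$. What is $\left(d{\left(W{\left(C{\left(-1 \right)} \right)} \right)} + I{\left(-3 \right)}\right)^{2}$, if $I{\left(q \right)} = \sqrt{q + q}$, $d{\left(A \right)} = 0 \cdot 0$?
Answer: $-6$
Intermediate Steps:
$W{\left(p \right)} = p$ ($W{\left(p \right)} = p - 0 = p + 0 = p$)
$d{\left(A \right)} = 0$
$I{\left(q \right)} = \sqrt{2} \sqrt{q}$ ($I{\left(q \right)} = \sqrt{2 q} = \sqrt{2} \sqrt{q}$)
$\left(d{\left(W{\left(C{\left(-1 \right)} \right)} \right)} + I{\left(-3 \right)}\right)^{2} = \left(0 + \sqrt{2} \sqrt{-3}\right)^{2} = \left(0 + \sqrt{2} i \sqrt{3}\right)^{2} = \left(0 + i \sqrt{6}\right)^{2} = \left(i \sqrt{6}\right)^{2} = -6$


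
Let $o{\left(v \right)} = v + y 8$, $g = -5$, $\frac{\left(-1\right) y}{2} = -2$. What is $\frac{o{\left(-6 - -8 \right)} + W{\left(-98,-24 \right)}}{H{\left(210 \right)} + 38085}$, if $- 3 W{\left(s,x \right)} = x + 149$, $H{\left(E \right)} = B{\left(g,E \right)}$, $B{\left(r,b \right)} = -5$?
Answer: $- \frac{23}{114240} \approx -0.00020133$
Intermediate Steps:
$y = 4$ ($y = \left(-2\right) \left(-2\right) = 4$)
$H{\left(E \right)} = -5$
$W{\left(s,x \right)} = - \frac{149}{3} - \frac{x}{3}$ ($W{\left(s,x \right)} = - \frac{x + 149}{3} = - \frac{149 + x}{3} = - \frac{149}{3} - \frac{x}{3}$)
$o{\left(v \right)} = 32 + v$ ($o{\left(v \right)} = v + 4 \cdot 8 = v + 32 = 32 + v$)
$\frac{o{\left(-6 - -8 \right)} + W{\left(-98,-24 \right)}}{H{\left(210 \right)} + 38085} = \frac{\left(32 - -2\right) - \frac{125}{3}}{-5 + 38085} = \frac{\left(32 + \left(-6 + 8\right)\right) + \left(- \frac{149}{3} + 8\right)}{38080} = \left(\left(32 + 2\right) - \frac{125}{3}\right) \frac{1}{38080} = \left(34 - \frac{125}{3}\right) \frac{1}{38080} = \left(- \frac{23}{3}\right) \frac{1}{38080} = - \frac{23}{114240}$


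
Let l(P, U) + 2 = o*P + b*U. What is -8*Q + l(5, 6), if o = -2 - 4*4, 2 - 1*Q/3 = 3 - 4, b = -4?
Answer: -188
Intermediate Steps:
Q = 9 (Q = 6 - 3*(3 - 4) = 6 - 3*(-1) = 6 + 3 = 9)
o = -18 (o = -2 - 16 = -18)
l(P, U) = -2 - 18*P - 4*U (l(P, U) = -2 + (-18*P - 4*U) = -2 - 18*P - 4*U)
-8*Q + l(5, 6) = -8*9 + (-2 - 18*5 - 4*6) = -72 + (-2 - 90 - 24) = -72 - 116 = -188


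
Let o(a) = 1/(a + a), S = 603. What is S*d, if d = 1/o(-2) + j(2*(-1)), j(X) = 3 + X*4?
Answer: -5427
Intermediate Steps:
o(a) = 1/(2*a)
j(X) = 3 + 4*X
d = -9 (d = 1/((1/2)/(-2)) + (3 + 4*(2*(-1))) = 1/((1/2)*(-1/2)) + (3 + 4*(-2)) = 1/(-1/4) + (3 - 8) = -4 - 5 = -9)
S*d = 603*(-9) = -5427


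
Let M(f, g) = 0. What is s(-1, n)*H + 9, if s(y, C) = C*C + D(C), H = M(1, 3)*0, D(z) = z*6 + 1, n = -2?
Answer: 9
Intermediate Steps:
D(z) = 1 + 6*z (D(z) = 6*z + 1 = 1 + 6*z)
H = 0 (H = 0*0 = 0)
s(y, C) = 1 + C² + 6*C (s(y, C) = C*C + (1 + 6*C) = C² + (1 + 6*C) = 1 + C² + 6*C)
s(-1, n)*H + 9 = (1 + (-2)² + 6*(-2))*0 + 9 = (1 + 4 - 12)*0 + 9 = -7*0 + 9 = 0 + 9 = 9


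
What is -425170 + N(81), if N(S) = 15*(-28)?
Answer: -425590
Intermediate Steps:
N(S) = -420
-425170 + N(81) = -425170 - 420 = -425590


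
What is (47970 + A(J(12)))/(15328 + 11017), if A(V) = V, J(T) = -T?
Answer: 47958/26345 ≈ 1.8204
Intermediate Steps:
(47970 + A(J(12)))/(15328 + 11017) = (47970 - 1*12)/(15328 + 11017) = (47970 - 12)/26345 = 47958*(1/26345) = 47958/26345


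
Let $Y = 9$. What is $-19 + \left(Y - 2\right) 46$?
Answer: $303$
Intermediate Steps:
$-19 + \left(Y - 2\right) 46 = -19 + \left(9 - 2\right) 46 = -19 + 7 \cdot 46 = -19 + 322 = 303$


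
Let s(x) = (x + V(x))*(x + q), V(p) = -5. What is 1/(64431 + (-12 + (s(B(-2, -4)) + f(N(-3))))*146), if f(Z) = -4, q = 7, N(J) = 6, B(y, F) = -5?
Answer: 1/59175 ≈ 1.6899e-5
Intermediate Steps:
s(x) = (-5 + x)*(7 + x) (s(x) = (x - 5)*(x + 7) = (-5 + x)*(7 + x))
1/(64431 + (-12 + (s(B(-2, -4)) + f(N(-3))))*146) = 1/(64431 + (-12 + ((-35 + (-5)**2 + 2*(-5)) - 4))*146) = 1/(64431 + (-12 + ((-35 + 25 - 10) - 4))*146) = 1/(64431 + (-12 + (-20 - 4))*146) = 1/(64431 + (-12 - 24)*146) = 1/(64431 - 36*146) = 1/(64431 - 5256) = 1/59175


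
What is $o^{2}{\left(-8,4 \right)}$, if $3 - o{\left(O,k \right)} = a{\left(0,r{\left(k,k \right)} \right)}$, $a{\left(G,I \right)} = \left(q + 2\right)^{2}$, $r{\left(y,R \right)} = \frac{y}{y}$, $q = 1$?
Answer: $36$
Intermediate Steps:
$r{\left(y,R \right)} = 1$
$a{\left(G,I \right)} = 9$ ($a{\left(G,I \right)} = \left(1 + 2\right)^{2} = 3^{2} = 9$)
$o{\left(O,k \right)} = -6$ ($o{\left(O,k \right)} = 3 - 9 = -6$)
$o^{2}{\left(-8,4 \right)} = \left(-6\right)^{2} = 36$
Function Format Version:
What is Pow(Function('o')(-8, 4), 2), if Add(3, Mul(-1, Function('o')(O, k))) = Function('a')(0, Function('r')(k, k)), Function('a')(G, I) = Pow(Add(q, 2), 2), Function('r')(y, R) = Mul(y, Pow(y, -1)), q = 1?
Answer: 36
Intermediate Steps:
Function('r')(y, R) = 1
Function('a')(G, I) = 9 (Function('a')(G, I) = Pow(Add(1, 2), 2) = Pow(3, 2) = 9)
Function('o')(O, k) = -6 (Function('o')(O, k) = Add(3, Mul(-1, 9)) = Add(3, -9) = -6)
Pow(Function('o')(-8, 4), 2) = Pow(-6, 2) = 36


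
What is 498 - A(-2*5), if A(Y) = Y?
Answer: 508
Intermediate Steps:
498 - A(-2*5) = 498 - (-2)*5 = 498 - 1*(-10) = 498 + 10 = 508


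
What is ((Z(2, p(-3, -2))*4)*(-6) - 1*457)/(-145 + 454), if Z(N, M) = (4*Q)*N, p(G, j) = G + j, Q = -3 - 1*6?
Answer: 1271/309 ≈ 4.1133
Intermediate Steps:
Q = -9 (Q = -3 - 6 = -9)
Z(N, M) = -36*N (Z(N, M) = (4*(-9))*N = -36*N)
((Z(2, p(-3, -2))*4)*(-6) - 1*457)/(-145 + 454) = ((-36*2*4)*(-6) - 1*457)/(-145 + 454) = (-72*4*(-6) - 457)/309 = (-288*(-6) - 457)*(1/309) = (1728 - 457)*(1/309) = 1271*(1/309) = 1271/309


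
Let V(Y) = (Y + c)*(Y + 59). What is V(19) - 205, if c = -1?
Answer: 1199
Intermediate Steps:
V(Y) = (-1 + Y)*(59 + Y) (V(Y) = (Y - 1)*(Y + 59) = (-1 + Y)*(59 + Y))
V(19) - 205 = (-59 + 19² + 58*19) - 205 = (-59 + 361 + 1102) - 205 = 1404 - 205 = 1199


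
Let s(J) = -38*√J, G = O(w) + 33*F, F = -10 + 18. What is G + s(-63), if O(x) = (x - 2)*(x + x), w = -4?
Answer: 312 - 114*I*√7 ≈ 312.0 - 301.62*I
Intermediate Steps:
F = 8
O(x) = 2*x*(-2 + x) (O(x) = (-2 + x)*(2*x) = 2*x*(-2 + x))
G = 312 (G = 2*(-4)*(-2 - 4) + 33*8 = 2*(-4)*(-6) + 264 = 48 + 264 = 312)
G + s(-63) = 312 - 114*I*√7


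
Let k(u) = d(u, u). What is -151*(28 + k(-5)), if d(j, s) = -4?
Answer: -3624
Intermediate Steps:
k(u) = -4
-151*(28 + k(-5)) = -151*(28 - 4) = -151*24 = -3624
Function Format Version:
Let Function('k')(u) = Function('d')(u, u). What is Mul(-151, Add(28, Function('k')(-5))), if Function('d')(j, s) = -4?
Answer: -3624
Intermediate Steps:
Function('k')(u) = -4
Mul(-151, Add(28, Function('k')(-5))) = Mul(-151, Add(28, -4)) = Mul(-151, 24) = -3624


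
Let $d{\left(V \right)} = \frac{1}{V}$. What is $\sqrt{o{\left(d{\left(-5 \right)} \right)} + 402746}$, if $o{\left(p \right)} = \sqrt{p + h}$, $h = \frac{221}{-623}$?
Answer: $\frac{\sqrt{3907935055850 + 74760 i \sqrt{9345}}}{3115} \approx 634.62 + 0.00058681 i$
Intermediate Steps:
$h = - \frac{221}{623}$ ($h = 221 \left(- \frac{1}{623}\right) = - \frac{221}{623} \approx -0.35474$)
$o{\left(p \right)} = \sqrt{- \frac{221}{623} + p}$ ($o{\left(p \right)} = \sqrt{p - \frac{221}{623}} = \sqrt{- \frac{221}{623} + p}$)
$\sqrt{o{\left(d{\left(-5 \right)} \right)} + 402746} = \sqrt{\frac{\sqrt{-137683 + \frac{388129}{-5}}}{623} + 402746} = \sqrt{\frac{\sqrt{-137683 + 388129 \left(- \frac{1}{5}\right)}}{623} + 402746} = \sqrt{\frac{\sqrt{-137683 - \frac{388129}{5}}}{623} + 402746} = \sqrt{\frac{\sqrt{- \frac{1076544}{5}}}{623} + 402746} = \sqrt{\frac{\frac{24}{5} i \sqrt{9345}}{623} + 402746} = \sqrt{\frac{24 i \sqrt{9345}}{3115} + 402746} = \sqrt{402746 + \frac{24 i \sqrt{9345}}{3115}}$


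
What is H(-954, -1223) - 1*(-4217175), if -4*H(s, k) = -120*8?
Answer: 4217415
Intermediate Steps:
H(s, k) = 240 (H(s, k) = -(-30)*8 = -¼*(-960) = 240)
H(-954, -1223) - 1*(-4217175) = 240 - 1*(-4217175) = 240 + 4217175 = 4217415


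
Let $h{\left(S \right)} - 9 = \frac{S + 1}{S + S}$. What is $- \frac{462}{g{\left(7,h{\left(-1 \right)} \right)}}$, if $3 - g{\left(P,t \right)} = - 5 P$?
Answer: $- \frac{231}{19} \approx -12.158$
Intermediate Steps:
$h{\left(S \right)} = 9 + \frac{1 + S}{2 S}$ ($h{\left(S \right)} = 9 + \frac{S + 1}{S + S} = 9 + \frac{1 + S}{2 S}$)
$g{\left(P,t \right)} = 3 + 5 P$ ($g{\left(P,t \right)} = 3 - - 5 P = 3 + 5 P$)
$- \frac{462}{g{\left(7,h{\left(-1 \right)} \right)}} = - \frac{462}{3 + 5 \cdot 7} = - \frac{462}{3 + 35} = - \frac{462}{38} = \left(-462\right) \frac{1}{38} = - \frac{231}{19}$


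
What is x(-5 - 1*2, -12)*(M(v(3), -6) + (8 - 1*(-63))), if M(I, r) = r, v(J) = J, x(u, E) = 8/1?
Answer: 520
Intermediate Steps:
x(u, E) = 8 (x(u, E) = 8*1 = 8)
x(-5 - 1*2, -12)*(M(v(3), -6) + (8 - 1*(-63))) = 8*(-6 + (8 - 1*(-63))) = 8*(-6 + (8 + 63)) = 8*(-6 + 71) = 8*65 = 520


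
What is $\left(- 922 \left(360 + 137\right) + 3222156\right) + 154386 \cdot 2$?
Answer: $3072694$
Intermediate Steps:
$\left(- 922 \left(360 + 137\right) + 3222156\right) + 154386 \cdot 2 = \left(\left(-922\right) 497 + 3222156\right) + 308772 = \left(-458234 + 3222156\right) + 308772 = 2763922 + 308772 = 3072694$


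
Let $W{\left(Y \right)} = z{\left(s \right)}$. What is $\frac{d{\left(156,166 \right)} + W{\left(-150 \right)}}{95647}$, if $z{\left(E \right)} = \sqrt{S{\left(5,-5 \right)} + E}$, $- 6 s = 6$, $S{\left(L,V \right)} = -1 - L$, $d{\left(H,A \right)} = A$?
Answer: $\frac{166}{95647} + \frac{i \sqrt{7}}{95647} \approx 0.0017355 + 2.7662 \cdot 10^{-5} i$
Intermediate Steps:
$s = -1$ ($s = \left(- \frac{1}{6}\right) 6 = -1$)
$z{\left(E \right)} = \sqrt{-6 + E}$ ($z{\left(E \right)} = \sqrt{\left(-1 - 5\right) + E} = \sqrt{-6 + E}$)
$W{\left(Y \right)} = i \sqrt{7}$ ($W{\left(Y \right)} = \sqrt{-6 - 1} = \sqrt{-7} = i \sqrt{7}$)
$\frac{d{\left(156,166 \right)} + W{\left(-150 \right)}}{95647} = \frac{166 + i \sqrt{7}}{95647} = \left(166 + i \sqrt{7}\right) \frac{1}{95647} = \frac{166}{95647} + \frac{i \sqrt{7}}{95647}$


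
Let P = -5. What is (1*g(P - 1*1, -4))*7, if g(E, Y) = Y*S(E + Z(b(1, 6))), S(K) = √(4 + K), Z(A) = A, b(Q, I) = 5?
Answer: -28*√3 ≈ -48.497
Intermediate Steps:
g(E, Y) = Y*√(9 + E) (g(E, Y) = Y*√(4 + (E + 5)) = Y*√(4 + (5 + E)) = Y*√(9 + E))
(1*g(P - 1*1, -4))*7 = (1*(-4*√(9 + (-5 - 1*1))))*7 = (1*(-4*√(9 + (-5 - 1))))*7 = (1*(-4*√(9 - 6)))*7 = (1*(-4*√3))*7 = -4*√3*7 = -28*√3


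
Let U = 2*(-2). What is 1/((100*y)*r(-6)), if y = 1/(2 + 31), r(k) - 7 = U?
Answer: 11/100 ≈ 0.11000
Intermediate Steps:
U = -4
r(k) = 3 (r(k) = 7 - 4 = 3)
y = 1/33 ≈ 0.030303
1/((100*y)*r(-6)) = 1/((100*(1/33))*3) = 1/((100/33)*3) = 1/(100/11) = 11/100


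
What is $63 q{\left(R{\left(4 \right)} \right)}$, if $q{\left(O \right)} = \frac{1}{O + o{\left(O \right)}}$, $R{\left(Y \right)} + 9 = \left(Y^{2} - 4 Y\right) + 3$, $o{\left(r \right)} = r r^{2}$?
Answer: $- \frac{21}{74} \approx -0.28378$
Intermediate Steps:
$o{\left(r \right)} = r^{3}$
$R{\left(Y \right)} = -6 + Y^{2} - 4 Y$ ($R{\left(Y \right)} = -9 + \left(\left(Y^{2} - 4 Y\right) + 3\right) = -9 + \left(3 + Y^{2} - 4 Y\right) = -6 + Y^{2} - 4 Y$)
$q{\left(O \right)} = \frac{1}{O + O^{3}}$
$63 q{\left(R{\left(4 \right)} \right)} = \frac{63}{\left(-6 + 4^{2} - 16\right) + \left(-6 + 4^{2} - 16\right)^{3}} = \frac{63}{\left(-6 + 16 - 16\right) + \left(-6 + 16 - 16\right)^{3}} = \frac{63}{-6 + \left(-6\right)^{3}} = \frac{63}{-6 - 216} = \frac{63}{-222} = 63 \left(- \frac{1}{222}\right) = - \frac{21}{74}$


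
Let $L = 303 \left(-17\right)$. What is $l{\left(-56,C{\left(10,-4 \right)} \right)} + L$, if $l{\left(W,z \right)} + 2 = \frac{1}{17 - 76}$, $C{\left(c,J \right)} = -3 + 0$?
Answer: $- \frac{304028}{59} \approx -5153.0$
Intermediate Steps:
$C{\left(c,J \right)} = -3$
$l{\left(W,z \right)} = - \frac{119}{59}$ ($l{\left(W,z \right)} = -2 + \frac{1}{17 - 76} = -2 + \frac{1}{-59} = -2 - \frac{1}{59} = - \frac{119}{59}$)
$L = -5151$
$l{\left(-56,C{\left(10,-4 \right)} \right)} + L = - \frac{119}{59} - 5151 = - \frac{304028}{59}$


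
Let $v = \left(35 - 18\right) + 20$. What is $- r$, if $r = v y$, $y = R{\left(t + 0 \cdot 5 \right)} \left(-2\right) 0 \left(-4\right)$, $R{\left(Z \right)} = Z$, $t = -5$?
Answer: $0$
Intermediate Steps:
$y = 0$ ($y = \left(-5 + 0 \cdot 5\right) \left(-2\right) 0 \left(-4\right) = \left(-5 + 0\right) 0 \left(-4\right) = \left(-5\right) 0 = 0$)
$v = 37$ ($v = 17 + 20 = 37$)
$r = 0$ ($r = 37 \cdot 0 = 0$)
$- r = \left(-1\right) 0 = 0$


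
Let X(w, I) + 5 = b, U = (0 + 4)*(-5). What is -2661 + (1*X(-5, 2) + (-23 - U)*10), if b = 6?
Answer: -2690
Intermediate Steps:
U = -20 (U = 4*(-5) = -20)
X(w, I) = 1 (X(w, I) = -5 + 6 = 1)
-2661 + (1*X(-5, 2) + (-23 - U)*10) = -2661 + (1*1 + (-23 - 1*(-20))*10) = -2661 + (1 + (-23 + 20)*10) = -2661 + (1 - 3*10) = -2661 + (1 - 30) = -2661 - 29 = -2690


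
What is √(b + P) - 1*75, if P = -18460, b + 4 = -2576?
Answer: -75 + 4*I*√1315 ≈ -75.0 + 145.05*I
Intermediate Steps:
b = -2580 (b = -4 - 2576 = -2580)
√(b + P) - 1*75 = √(-2580 - 18460) - 1*75 = √(-21040) - 75 = 4*I*√1315 - 75 = -75 + 4*I*√1315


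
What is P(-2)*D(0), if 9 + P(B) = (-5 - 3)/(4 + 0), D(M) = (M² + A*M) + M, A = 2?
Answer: 0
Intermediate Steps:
D(M) = M² + 3*M (D(M) = (M² + 2*M) + M = M² + 3*M)
P(B) = -11 (P(B) = -9 + (-5 - 3)/(4 + 0) = -9 - 8/4 = -9 - 8*¼ = -9 - 2 = -11)
P(-2)*D(0) = -0*(3 + 0) = -0*3 = -11*0 = 0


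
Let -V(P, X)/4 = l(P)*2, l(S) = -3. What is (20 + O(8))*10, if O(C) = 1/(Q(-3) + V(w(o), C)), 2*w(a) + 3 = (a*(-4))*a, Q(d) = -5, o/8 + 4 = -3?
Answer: 3810/19 ≈ 200.53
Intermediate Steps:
o = -56 (o = -32 + 8*(-3) = -32 - 24 = -56)
w(a) = -3/2 - 2*a² (w(a) = -3/2 + ((a*(-4))*a)/2 = -3/2 + ((-4*a)*a)/2 = -3/2 + (-4*a²)/2 = -3/2 - 2*a²)
V(P, X) = 24 (V(P, X) = -(-12)*2 = -4*(-6) = 24)
O(C) = 1/19 (O(C) = 1/(-5 + 24) = 1/19)
(20 + O(8))*10 = (20 + 1/19)*10 = (381/19)*10 = 3810/19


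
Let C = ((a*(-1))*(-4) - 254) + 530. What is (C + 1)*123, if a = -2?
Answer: 33087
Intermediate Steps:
C = 268 (C = (-2*(-1)*(-4) - 254) + 530 = (2*(-4) - 254) + 530 = (-8 - 254) + 530 = -262 + 530 = 268)
(C + 1)*123 = (268 + 1)*123 = 269*123 = 33087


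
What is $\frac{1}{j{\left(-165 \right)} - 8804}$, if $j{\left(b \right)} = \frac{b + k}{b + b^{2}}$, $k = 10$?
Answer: $- \frac{5412}{47647279} \approx -0.00011358$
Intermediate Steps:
$j{\left(b \right)} = \frac{10 + b}{b + b^{2}}$ ($j{\left(b \right)} = \frac{b + 10}{b + b^{2}} = \frac{10 + b}{b + b^{2}}$)
$\frac{1}{j{\left(-165 \right)} - 8804} = \frac{1}{\frac{10 - 165}{\left(-165\right) \left(1 - 165\right)} - 8804} = \frac{1}{\left(- \frac{1}{165}\right) \frac{1}{-164} \left(-155\right) - 8804} = \frac{1}{\left(- \frac{1}{165}\right) \left(- \frac{1}{164}\right) \left(-155\right) - 8804} = \frac{1}{- \frac{31}{5412} - 8804} = \frac{1}{- \frac{47647279}{5412}} = - \frac{5412}{47647279}$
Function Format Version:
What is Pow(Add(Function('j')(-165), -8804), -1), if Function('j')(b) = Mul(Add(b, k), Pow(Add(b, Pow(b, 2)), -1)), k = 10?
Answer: Rational(-5412, 47647279) ≈ -0.00011358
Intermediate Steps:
Function('j')(b) = Mul(Pow(Add(b, Pow(b, 2)), -1), Add(10, b)) (Function('j')(b) = Mul(Add(b, 10), Pow(Add(b, Pow(b, 2)), -1)) = Mul(Add(10, b), Pow(Add(b, Pow(b, 2)), -1)) = Mul(Pow(Add(b, Pow(b, 2)), -1), Add(10, b)))
Pow(Add(Function('j')(-165), -8804), -1) = Pow(Add(Mul(Pow(-165, -1), Pow(Add(1, -165), -1), Add(10, -165)), -8804), -1) = Pow(Add(Mul(Rational(-1, 165), Pow(-164, -1), -155), -8804), -1) = Pow(Add(Mul(Rational(-1, 165), Rational(-1, 164), -155), -8804), -1) = Pow(Add(Rational(-31, 5412), -8804), -1) = Pow(Rational(-47647279, 5412), -1) = Rational(-5412, 47647279)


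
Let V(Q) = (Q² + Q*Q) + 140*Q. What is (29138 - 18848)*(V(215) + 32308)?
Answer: 1593488820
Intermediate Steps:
V(Q) = 2*Q² + 140*Q (V(Q) = (Q² + Q²) + 140*Q = 2*Q² + 140*Q)
(29138 - 18848)*(V(215) + 32308) = (29138 - 18848)*(2*215*(70 + 215) + 32308) = 10290*(2*215*285 + 32308) = 10290*(122550 + 32308) = 10290*154858 = 1593488820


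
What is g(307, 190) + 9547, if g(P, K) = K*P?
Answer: 67877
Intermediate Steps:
g(307, 190) + 9547 = 190*307 + 9547 = 58330 + 9547 = 67877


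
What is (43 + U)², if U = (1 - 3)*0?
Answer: 1849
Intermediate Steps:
U = 0 (U = -2*0 = 0)
(43 + U)² = (43 + 0)² = 43² = 1849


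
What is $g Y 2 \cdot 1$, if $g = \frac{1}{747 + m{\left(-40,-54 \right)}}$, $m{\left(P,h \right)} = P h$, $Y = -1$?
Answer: $- \frac{2}{2907} \approx -0.00068799$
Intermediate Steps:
$g = \frac{1}{2907}$ ($g = \frac{1}{747 - -2160} = \frac{1}{747 + 2160} = \frac{1}{2907} \approx 0.000344$)
$g Y 2 \cdot 1 = \frac{\left(-1\right) 2 \cdot 1}{2907} = \frac{\left(-2\right) 1}{2907} = \frac{1}{2907} \left(-2\right) = - \frac{2}{2907}$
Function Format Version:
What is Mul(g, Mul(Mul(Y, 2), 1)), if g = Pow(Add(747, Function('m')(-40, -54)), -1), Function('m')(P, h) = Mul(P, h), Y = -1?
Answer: Rational(-2, 2907) ≈ -0.00068799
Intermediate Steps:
g = Rational(1, 2907) (g = Pow(Add(747, Mul(-40, -54)), -1) = Pow(Add(747, 2160), -1) = Pow(2907, -1) = Rational(1, 2907) ≈ 0.00034400)
Mul(g, Mul(Mul(Y, 2), 1)) = Mul(Rational(1, 2907), Mul(Mul(-1, 2), 1)) = Mul(Rational(1, 2907), Mul(-2, 1)) = Mul(Rational(1, 2907), -2) = Rational(-2, 2907)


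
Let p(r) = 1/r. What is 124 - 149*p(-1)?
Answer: 273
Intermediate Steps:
124 - 149*p(-1) = 124 - 149/(-1) = 124 - 149*(-1) = 124 + 149 = 273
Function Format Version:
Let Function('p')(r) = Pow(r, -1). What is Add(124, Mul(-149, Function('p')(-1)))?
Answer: 273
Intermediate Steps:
Add(124, Mul(-149, Function('p')(-1))) = Add(124, Mul(-149, Pow(-1, -1))) = Add(124, Mul(-149, -1)) = Add(124, 149) = 273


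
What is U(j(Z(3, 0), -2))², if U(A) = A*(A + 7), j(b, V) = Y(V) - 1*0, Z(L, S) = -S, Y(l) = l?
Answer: 100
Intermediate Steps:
j(b, V) = V (j(b, V) = V - 1*0 = V + 0 = V)
U(A) = A*(7 + A)
U(j(Z(3, 0), -2))² = (-2*(7 - 2))² = (-2*5)² = (-10)² = 100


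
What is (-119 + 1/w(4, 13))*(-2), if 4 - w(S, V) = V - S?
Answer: 1192/5 ≈ 238.40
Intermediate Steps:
w(S, V) = 4 + S - V (w(S, V) = 4 - (V - S) = 4 + (S - V) = 4 + S - V)
(-119 + 1/w(4, 13))*(-2) = (-119 + 1/(4 + 4 - 1*13))*(-2) = (-119 + 1/(4 + 4 - 13))*(-2) = (-119 + 1/(-5))*(-2) = (-119 - ⅕)*(-2) = -596/5*(-2) = 1192/5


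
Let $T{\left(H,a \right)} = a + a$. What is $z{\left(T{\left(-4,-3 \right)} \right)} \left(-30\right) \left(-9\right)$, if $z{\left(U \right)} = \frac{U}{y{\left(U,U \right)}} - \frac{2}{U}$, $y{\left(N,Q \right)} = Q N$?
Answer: $45$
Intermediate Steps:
$y{\left(N,Q \right)} = N Q$
$T{\left(H,a \right)} = 2 a$
$z{\left(U \right)} = - \frac{1}{U}$ ($z{\left(U \right)} = \frac{U}{U U} - \frac{2}{U} = \frac{U}{U^{2}} - \frac{2}{U} = \frac{1}{U} - \frac{2}{U} = - \frac{1}{U}$)
$z{\left(T{\left(-4,-3 \right)} \right)} \left(-30\right) \left(-9\right) = - \frac{1}{2 \left(-3\right)} \left(-30\right) \left(-9\right) = - \frac{1}{-6} \left(-30\right) \left(-9\right) = \left(-1\right) \left(- \frac{1}{6}\right) \left(-30\right) \left(-9\right) = \frac{1}{6} \left(-30\right) \left(-9\right) = \left(-5\right) \left(-9\right) = 45$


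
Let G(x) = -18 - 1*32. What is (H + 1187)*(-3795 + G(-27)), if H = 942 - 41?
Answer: -8028360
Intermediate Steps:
H = 901
G(x) = -50 (G(x) = -18 - 32 = -50)
(H + 1187)*(-3795 + G(-27)) = (901 + 1187)*(-3795 - 50) = 2088*(-3845) = -8028360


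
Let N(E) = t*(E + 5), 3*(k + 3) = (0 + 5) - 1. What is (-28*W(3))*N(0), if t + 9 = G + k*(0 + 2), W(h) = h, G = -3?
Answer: 6440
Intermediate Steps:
k = -5/3 (k = -3 + ((0 + 5) - 1)/3 = -3 + (5 - 1)/3 = -3 + (1/3)*4 = -3 + 4/3 = -5/3 ≈ -1.6667)
t = -46/3 (t = -9 + (-3 - 5*(0 + 2)/3) = -9 + (-3 - 5/3*2) = -9 + (-3 - 10/3) = -9 - 19/3 = -46/3 ≈ -15.333)
N(E) = -230/3 - 46*E/3 (N(E) = -46*(E + 5)/3 = -46*(5 + E)/3 = -230/3 - 46*E/3)
(-28*W(3))*N(0) = (-28*3)*(-230/3 - 46/3*0) = -84*(-230/3 + 0) = -84*(-230/3) = 6440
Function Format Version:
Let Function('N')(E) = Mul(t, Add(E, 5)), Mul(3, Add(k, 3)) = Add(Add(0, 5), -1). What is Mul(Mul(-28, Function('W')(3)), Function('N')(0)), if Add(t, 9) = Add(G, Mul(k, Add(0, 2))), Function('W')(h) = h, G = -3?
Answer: 6440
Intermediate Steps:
k = Rational(-5, 3) (k = Add(-3, Mul(Rational(1, 3), Add(Add(0, 5), -1))) = Add(-3, Mul(Rational(1, 3), Add(5, -1))) = Add(-3, Mul(Rational(1, 3), 4)) = Add(-3, Rational(4, 3)) = Rational(-5, 3) ≈ -1.6667)
t = Rational(-46, 3) (t = Add(-9, Add(-3, Mul(Rational(-5, 3), Add(0, 2)))) = Add(-9, Add(-3, Mul(Rational(-5, 3), 2))) = Add(-9, Add(-3, Rational(-10, 3))) = Add(-9, Rational(-19, 3)) = Rational(-46, 3) ≈ -15.333)
Function('N')(E) = Add(Rational(-230, 3), Mul(Rational(-46, 3), E)) (Function('N')(E) = Mul(Rational(-46, 3), Add(E, 5)) = Mul(Rational(-46, 3), Add(5, E)) = Add(Rational(-230, 3), Mul(Rational(-46, 3), E)))
Mul(Mul(-28, Function('W')(3)), Function('N')(0)) = Mul(Mul(-28, 3), Add(Rational(-230, 3), Mul(Rational(-46, 3), 0))) = Mul(-84, Add(Rational(-230, 3), 0)) = Mul(-84, Rational(-230, 3)) = 6440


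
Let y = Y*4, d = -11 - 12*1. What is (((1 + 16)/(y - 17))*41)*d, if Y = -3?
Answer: 16031/29 ≈ 552.79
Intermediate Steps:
d = -23 (d = -11 - 12 = -23)
y = -12 (y = -3*4 = -12)
(((1 + 16)/(y - 17))*41)*d = (((1 + 16)/(-12 - 17))*41)*(-23) = ((17/(-29))*41)*(-23) = ((17*(-1/29))*41)*(-23) = -17/29*41*(-23) = -697/29*(-23) = 16031/29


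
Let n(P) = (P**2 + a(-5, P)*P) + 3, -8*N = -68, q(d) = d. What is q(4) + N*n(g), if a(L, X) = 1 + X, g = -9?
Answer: 1330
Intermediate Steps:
N = 17/2 (N = -1/8*(-68) = 17/2 ≈ 8.5000)
n(P) = 3 + P**2 + P*(1 + P) (n(P) = (P**2 + (1 + P)*P) + 3 = (P**2 + P*(1 + P)) + 3 = 3 + P**2 + P*(1 + P))
q(4) + N*n(g) = 4 + 17*(3 - 9 + 2*(-9)**2)/2 = 4 + 17*(3 - 9 + 2*81)/2 = 4 + 17*(3 - 9 + 162)/2 = 4 + (17/2)*156 = 4 + 1326 = 1330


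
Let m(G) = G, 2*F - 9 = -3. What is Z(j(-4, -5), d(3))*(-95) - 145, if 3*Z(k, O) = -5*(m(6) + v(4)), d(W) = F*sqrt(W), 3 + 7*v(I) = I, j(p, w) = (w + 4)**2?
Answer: 17380/21 ≈ 827.62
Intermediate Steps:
F = 3 (F = 9/2 + (1/2)*(-3) = 9/2 - 3/2 = 3)
j(p, w) = (4 + w)**2
v(I) = -3/7 + I/7
d(W) = 3*sqrt(W)
Z(k, O) = -215/21 (Z(k, O) = (-5*(6 + (-3/7 + (1/7)*4)))/3 = (-5*(6 + (-3/7 + 4/7)))/3 = (-5*(6 + 1/7))/3 = (-5*43/7)/3 = (1/3)*(-215/7) = -215/21)
Z(j(-4, -5), d(3))*(-95) - 145 = -215/21*(-95) - 145 = 20425/21 - 145 = 17380/21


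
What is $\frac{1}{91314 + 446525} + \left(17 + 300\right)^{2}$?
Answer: $\frac{54046903272}{537839} \approx 1.0049 \cdot 10^{5}$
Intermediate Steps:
$\frac{1}{91314 + 446525} + \left(17 + 300\right)^{2} = \frac{1}{537839} + 317^{2} = \frac{1}{537839} + 100489 = \frac{54046903272}{537839}$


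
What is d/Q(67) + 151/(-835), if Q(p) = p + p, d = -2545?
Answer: -2145309/111890 ≈ -19.173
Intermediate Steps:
Q(p) = 2*p
d/Q(67) + 151/(-835) = -2545/(2*67) + 151/(-835) = -2545/134 + 151*(-1/835) = -2545*1/134 - 151/835 = -2545/134 - 151/835 = -2145309/111890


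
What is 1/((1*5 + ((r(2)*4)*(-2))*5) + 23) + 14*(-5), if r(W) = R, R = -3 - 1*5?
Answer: -24359/348 ≈ -69.997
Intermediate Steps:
R = -8 (R = -3 - 5 = -8)
r(W) = -8
1/((1*5 + ((r(2)*4)*(-2))*5) + 23) + 14*(-5) = 1/((1*5 + (-8*4*(-2))*5) + 23) + 14*(-5) = 1/((5 - 32*(-2)*5) + 23) - 70 = 1/((5 + 64*5) + 23) - 70 = 1/((5 + 320) + 23) - 70 = 1/(325 + 23) - 70 = 1/348 - 70 = -24359/348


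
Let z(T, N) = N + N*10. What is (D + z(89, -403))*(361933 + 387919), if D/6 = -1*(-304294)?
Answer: 1365728693012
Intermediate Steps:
z(T, N) = 11*N (z(T, N) = N + 10*N = 11*N)
D = 1825764 (D = 6*(-1*(-304294)) = 6*304294 = 1825764)
(D + z(89, -403))*(361933 + 387919) = (1825764 + 11*(-403))*(361933 + 387919) = (1825764 - 4433)*749852 = 1821331*749852 = 1365728693012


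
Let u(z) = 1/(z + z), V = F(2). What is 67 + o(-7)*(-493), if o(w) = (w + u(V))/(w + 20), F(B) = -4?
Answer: 35069/104 ≈ 337.20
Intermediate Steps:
V = -4
u(z) = 1/(2*z)
o(w) = (-⅛ + w)/(20 + w) (o(w) = (w + (½)/(-4))/(w + 20) = (w + (½)*(-¼))/(20 + w) = (w - ⅛)/(20 + w) = (-⅛ + w)/(20 + w))
67 + o(-7)*(-493) = 67 + ((-⅛ - 7)/(20 - 7))*(-493) = 67 + (-57/8/13)*(-493) = 67 + ((1/13)*(-57/8))*(-493) = 67 - 57/104*(-493) = 67 + 28101/104 = 35069/104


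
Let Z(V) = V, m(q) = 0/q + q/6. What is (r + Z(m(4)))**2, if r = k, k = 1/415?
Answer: 693889/1550025 ≈ 0.44766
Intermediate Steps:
m(q) = q/6 (m(q) = 0 + q*(1/6) = 0 + q/6 = q/6)
k = 1/415 ≈ 0.0024096
r = 1/415 ≈ 0.0024096
(r + Z(m(4)))**2 = (1/415 + (1/6)*4)**2 = (1/415 + 2/3)**2 = (833/1245)**2 = 693889/1550025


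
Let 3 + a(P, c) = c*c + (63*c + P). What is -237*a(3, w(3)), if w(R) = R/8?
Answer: -360477/64 ≈ -5632.5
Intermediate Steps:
w(R) = R/8 (w(R) = R*(⅛) = R/8)
a(P, c) = -3 + P + c² + 63*c (a(P, c) = -3 + (c*c + (63*c + P)) = -3 + (c² + (P + 63*c)) = -3 + (P + c² + 63*c) = -3 + P + c² + 63*c)
-237*a(3, w(3)) = -237*(-3 + 3 + ((⅛)*3)² + 63*((⅛)*3)) = -237*(-3 + 3 + (3/8)² + 63*(3/8)) = -237*(-3 + 3 + 9/64 + 189/8) = -237*1521/64 = -360477/64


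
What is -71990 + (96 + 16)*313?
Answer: -36934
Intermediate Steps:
-71990 + (96 + 16)*313 = -71990 + 112*313 = -71990 + 35056 = -36934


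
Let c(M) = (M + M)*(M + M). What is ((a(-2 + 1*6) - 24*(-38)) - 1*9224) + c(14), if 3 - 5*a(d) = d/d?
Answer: -37638/5 ≈ -7527.6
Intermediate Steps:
c(M) = 4*M² (c(M) = (2*M)*(2*M) = 4*M²)
a(d) = ⅖ (a(d) = ⅗ - d/(5*d) = ⅗ - ⅕*1 = ⅗ - ⅕ = ⅖)
((a(-2 + 1*6) - 24*(-38)) - 1*9224) + c(14) = ((⅖ - 24*(-38)) - 1*9224) + 4*14² = ((⅖ + 912) - 9224) + 4*196 = (4562/5 - 9224) + 784 = -41558/5 + 784 = -37638/5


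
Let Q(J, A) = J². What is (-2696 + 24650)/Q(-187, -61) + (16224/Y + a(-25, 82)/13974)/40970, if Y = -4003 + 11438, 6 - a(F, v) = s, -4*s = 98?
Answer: 646770745207927/1030108668210600 ≈ 0.62787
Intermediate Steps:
s = -49/2 (s = -¼*98 = -49/2 ≈ -24.500)
a(F, v) = 61/2 (a(F, v) = 6 - 1*(-49/2) = 6 + 49/2 = 61/2)
Y = 7435
(-2696 + 24650)/Q(-187, -61) + (16224/Y + a(-25, 82)/13974)/40970 = (-2696 + 24650)/((-187)²) + (16224/7435 + (61/2)/13974)/40970 = 21954/34969 + (16224*(1/7435) + (61/2)*(1/13974))*(1/40970) = 21954*(1/34969) + (16224/7435 + 61/27948)*(1/40970) = 21954/34969 + (453881887/207793380)*(1/40970) = 21954/34969 + 453881887/8513294778600 = 646770745207927/1030108668210600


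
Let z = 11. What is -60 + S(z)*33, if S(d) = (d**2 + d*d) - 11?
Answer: 7563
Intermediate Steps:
S(d) = -11 + 2*d**2 (S(d) = (d**2 + d**2) - 11 = 2*d**2 - 11 = -11 + 2*d**2)
-60 + S(z)*33 = -60 + (-11 + 2*11**2)*33 = -60 + (-11 + 2*121)*33 = -60 + (-11 + 242)*33 = -60 + 231*33 = -60 + 7623 = 7563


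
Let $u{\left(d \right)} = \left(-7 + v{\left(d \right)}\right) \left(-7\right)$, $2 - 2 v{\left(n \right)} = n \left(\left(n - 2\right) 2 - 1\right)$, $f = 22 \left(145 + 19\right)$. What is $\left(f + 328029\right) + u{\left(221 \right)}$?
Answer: $\frac{1339397}{2} \approx 6.697 \cdot 10^{5}$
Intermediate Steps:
$f = 3608$ ($f = 22 \cdot 164 = 3608$)
$v{\left(n \right)} = 1 - \frac{n \left(-5 + 2 n\right)}{2}$ ($v{\left(n \right)} = 1 - \frac{n \left(\left(n - 2\right) 2 - 1\right)}{2} = 1 - \frac{n \left(\left(-2 + n\right) 2 - 1\right)}{2} = 1 - \frac{n \left(\left(-4 + 2 n\right) - 1\right)}{2} = 1 - \frac{n \left(-5 + 2 n\right)}{2}$)
$u{\left(d \right)} = 42 + 7 d^{2} - \frac{35 d}{2}$ ($u{\left(d \right)} = \left(-7 + \left(1 - d^{2} + \frac{5 d}{2}\right)\right) \left(-7\right) = \left(-6 - d^{2} + \frac{5 d}{2}\right) \left(-7\right) = 42 + 7 d^{2} - \frac{35 d}{2}$)
$\left(f + 328029\right) + u{\left(221 \right)} = \left(3608 + 328029\right) + \left(42 + 7 \cdot 221^{2} - \frac{7735}{2}\right) = 331637 + \left(42 + 7 \cdot 48841 - \frac{7735}{2}\right) = 331637 + \left(42 + 341887 - \frac{7735}{2}\right) = 331637 + \frac{676123}{2} = \frac{1339397}{2}$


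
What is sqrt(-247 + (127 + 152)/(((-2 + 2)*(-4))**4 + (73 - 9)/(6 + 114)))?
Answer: 47*sqrt(2)/4 ≈ 16.617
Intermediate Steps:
sqrt(-247 + (127 + 152)/(((-2 + 2)*(-4))**4 + (73 - 9)/(6 + 114))) = sqrt(-247 + 279/((0*(-4))**4 + 64/120)) = sqrt(-247 + 279/(0**4 + 64*(1/120))) = sqrt(-247 + 279/(0 + 8/15)) = sqrt(-247 + 279/(8/15)) = sqrt(-247 + 279*(15/8)) = sqrt(-247 + 4185/8) = sqrt(2209/8) = 47*sqrt(2)/4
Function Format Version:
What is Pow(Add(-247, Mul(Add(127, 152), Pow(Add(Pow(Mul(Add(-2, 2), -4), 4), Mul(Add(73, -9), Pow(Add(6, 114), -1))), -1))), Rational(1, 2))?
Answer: Mul(Rational(47, 4), Pow(2, Rational(1, 2))) ≈ 16.617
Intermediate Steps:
Pow(Add(-247, Mul(Add(127, 152), Pow(Add(Pow(Mul(Add(-2, 2), -4), 4), Mul(Add(73, -9), Pow(Add(6, 114), -1))), -1))), Rational(1, 2)) = Pow(Add(-247, Mul(279, Pow(Add(Pow(Mul(0, -4), 4), Mul(64, Pow(120, -1))), -1))), Rational(1, 2)) = Pow(Add(-247, Mul(279, Pow(Add(Pow(0, 4), Mul(64, Rational(1, 120))), -1))), Rational(1, 2)) = Pow(Add(-247, Mul(279, Pow(Add(0, Rational(8, 15)), -1))), Rational(1, 2)) = Pow(Add(-247, Mul(279, Pow(Rational(8, 15), -1))), Rational(1, 2)) = Pow(Add(-247, Mul(279, Rational(15, 8))), Rational(1, 2)) = Pow(Add(-247, Rational(4185, 8)), Rational(1, 2)) = Pow(Rational(2209, 8), Rational(1, 2)) = Mul(Rational(47, 4), Pow(2, Rational(1, 2)))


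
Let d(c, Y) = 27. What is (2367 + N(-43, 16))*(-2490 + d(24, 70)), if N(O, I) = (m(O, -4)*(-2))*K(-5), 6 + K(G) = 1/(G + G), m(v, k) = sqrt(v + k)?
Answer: -5829921 - 150243*I*sqrt(47)/5 ≈ -5.8299e+6 - 2.06e+5*I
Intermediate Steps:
m(v, k) = sqrt(k + v)
K(G) = -6 + 1/(2*G) (K(G) = -6 + 1/(G + G) = -6 + 1/(2*G))
N(O, I) = 61*sqrt(-4 + O)/5 (N(O, I) = (sqrt(-4 + O)*(-2))*(-6 + (1/2)/(-5)) = (-2*sqrt(-4 + O))*(-6 + (1/2)*(-1/5)) = (-2*sqrt(-4 + O))*(-6 - 1/10) = -2*sqrt(-4 + O)*(-61/10) = 61*sqrt(-4 + O)/5)
(2367 + N(-43, 16))*(-2490 + d(24, 70)) = (2367 + 61*sqrt(-4 - 43)/5)*(-2490 + 27) = (2367 + 61*sqrt(-47)/5)*(-2463) = (2367 + 61*(I*sqrt(47))/5)*(-2463) = (2367 + 61*I*sqrt(47)/5)*(-2463) = -5829921 - 150243*I*sqrt(47)/5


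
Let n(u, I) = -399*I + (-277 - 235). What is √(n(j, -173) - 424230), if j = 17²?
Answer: I*√355715 ≈ 596.42*I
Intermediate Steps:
j = 289
n(u, I) = -512 - 399*I (n(u, I) = -399*I - 512 = -512 - 399*I)
√(n(j, -173) - 424230) = √((-512 - 399*(-173)) - 424230) = √((-512 + 69027) - 424230) = √(68515 - 424230) = √(-355715) = I*√355715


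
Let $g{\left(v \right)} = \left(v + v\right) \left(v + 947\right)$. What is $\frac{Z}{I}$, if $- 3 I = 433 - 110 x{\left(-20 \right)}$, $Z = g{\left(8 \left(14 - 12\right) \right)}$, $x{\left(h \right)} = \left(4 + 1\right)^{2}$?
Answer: $\frac{92448}{2317} \approx 39.9$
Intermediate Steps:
$x{\left(h \right)} = 25$ ($x{\left(h \right)} = 5^{2} = 25$)
$g{\left(v \right)} = 2 v \left(947 + v\right)$
$Z = 30816$ ($Z = 2 \cdot 8 \left(14 - 12\right) \left(947 + 8 \left(14 - 12\right)\right) = 2 \cdot 8 \cdot 2 \left(947 + 8 \cdot 2\right) = 2 \cdot 16 \left(947 + 16\right) = 2 \cdot 16 \cdot 963 = 30816$)
$I = \frac{2317}{3}$ ($I = - \frac{433 - 2750}{3} = \left(- \frac{1}{3}\right) \left(-2317\right) = \frac{2317}{3} \approx 772.33$)
$\frac{Z}{I} = \frac{30816}{\frac{2317}{3}} = 30816 \cdot \frac{3}{2317} = \frac{92448}{2317}$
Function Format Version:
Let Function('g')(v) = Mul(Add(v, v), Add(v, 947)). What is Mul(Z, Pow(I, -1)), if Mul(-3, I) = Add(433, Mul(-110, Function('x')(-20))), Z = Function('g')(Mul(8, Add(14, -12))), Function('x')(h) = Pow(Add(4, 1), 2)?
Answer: Rational(92448, 2317) ≈ 39.900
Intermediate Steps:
Function('x')(h) = 25 (Function('x')(h) = Pow(5, 2) = 25)
Function('g')(v) = Mul(2, v, Add(947, v)) (Function('g')(v) = Mul(Mul(2, v), Add(947, v)) = Mul(2, v, Add(947, v)))
Z = 30816 (Z = Mul(2, Mul(8, Add(14, -12)), Add(947, Mul(8, Add(14, -12)))) = Mul(2, Mul(8, 2), Add(947, Mul(8, 2))) = Mul(2, 16, Add(947, 16)) = Mul(2, 16, 963) = 30816)
I = Rational(2317, 3) (I = Mul(Rational(-1, 3), Add(433, Mul(-110, 25))) = Mul(Rational(-1, 3), Add(433, -2750)) = Mul(Rational(-1, 3), -2317) = Rational(2317, 3) ≈ 772.33)
Mul(Z, Pow(I, -1)) = Mul(30816, Pow(Rational(2317, 3), -1)) = Mul(30816, Rational(3, 2317)) = Rational(92448, 2317)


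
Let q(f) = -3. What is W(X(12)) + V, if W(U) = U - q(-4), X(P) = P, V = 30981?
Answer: 30996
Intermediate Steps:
W(U) = 3 + U (W(U) = U - 1*(-3) = U + 3 = 3 + U)
W(X(12)) + V = (3 + 12) + 30981 = 15 + 30981 = 30996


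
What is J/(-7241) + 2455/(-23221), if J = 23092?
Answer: -553995987/168143261 ≈ -3.2948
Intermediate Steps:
J/(-7241) + 2455/(-23221) = 23092/(-7241) + 2455/(-23221) = 23092*(-1/7241) + 2455*(-1/23221) = -23092/7241 - 2455/23221 = -553995987/168143261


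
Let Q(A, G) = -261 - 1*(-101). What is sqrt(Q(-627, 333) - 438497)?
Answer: I*sqrt(438657) ≈ 662.31*I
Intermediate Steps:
Q(A, G) = -160 (Q(A, G) = -261 + 101 = -160)
sqrt(Q(-627, 333) - 438497) = sqrt(-160 - 438497) = sqrt(-438657) = I*sqrt(438657)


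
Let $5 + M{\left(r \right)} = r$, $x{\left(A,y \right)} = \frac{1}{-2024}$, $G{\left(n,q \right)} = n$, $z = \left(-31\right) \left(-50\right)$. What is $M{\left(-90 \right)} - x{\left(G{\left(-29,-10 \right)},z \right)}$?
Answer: $- \frac{192279}{2024} \approx -95.0$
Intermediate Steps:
$z = 1550$
$x{\left(A,y \right)} = - \frac{1}{2024}$
$M{\left(r \right)} = -5 + r$
$M{\left(-90 \right)} - x{\left(G{\left(-29,-10 \right)},z \right)} = \left(-5 - 90\right) - - \frac{1}{2024} = -95 + \frac{1}{2024} = - \frac{192279}{2024}$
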